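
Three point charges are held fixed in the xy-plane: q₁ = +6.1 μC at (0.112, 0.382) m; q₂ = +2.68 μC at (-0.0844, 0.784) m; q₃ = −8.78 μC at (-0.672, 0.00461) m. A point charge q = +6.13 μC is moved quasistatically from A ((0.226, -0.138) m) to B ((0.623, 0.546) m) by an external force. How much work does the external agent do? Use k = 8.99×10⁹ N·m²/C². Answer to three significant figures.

For quasistatic motion the external work equals the change in potential energy: W_ext = qΔV = q(V_B − V_A).
At A: distances to the source charges are 0.532 m, 0.973 m, 0.909 m; V_A = Σ kqᵢ/rᵢ = 4.10×10⁴ V.
At B: distances to the source charges are 0.537 m, 0.746 m, 1.40 m; V_B = Σ kqᵢ/rᵢ = 7.82×10⁴ V.
ΔV = V_B − V_A = 3.73×10⁴ V.
W_ext = qΔV = (6.13×10⁻⁶ C)(3.73×10⁴ V) = 0.228 J.

0.228 J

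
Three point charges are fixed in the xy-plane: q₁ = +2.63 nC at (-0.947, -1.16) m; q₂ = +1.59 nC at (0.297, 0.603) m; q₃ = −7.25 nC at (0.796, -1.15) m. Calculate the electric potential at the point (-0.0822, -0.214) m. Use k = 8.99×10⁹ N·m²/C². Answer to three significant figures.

-16.5 V

The total potential is the scalar sum of each charge's contribution, V = Σ kqᵢ/rᵢ.
Distances from the field point to each charge: r₁ = 1.28 m, r₂ = 0.901 m, r₃ = 1.28 m.
V = k[(2.63×10⁻⁹)/(1.28) + (1.59×10⁻⁹)/(0.901) + (-7.25×10⁻⁹)/(1.28)] = -16.5 V.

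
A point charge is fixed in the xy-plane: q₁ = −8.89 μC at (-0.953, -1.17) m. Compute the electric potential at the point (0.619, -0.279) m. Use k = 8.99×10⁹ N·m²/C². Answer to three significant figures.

The total potential is the scalar sum of each charge's contribution, V = Σ kqᵢ/rᵢ.
Distances from the field point to each charge: r₁ = 1.81 m.
V = k[(-8.89×10⁻⁶)/(1.81)] = -4.42×10⁴ V.

-4.42×10⁴ V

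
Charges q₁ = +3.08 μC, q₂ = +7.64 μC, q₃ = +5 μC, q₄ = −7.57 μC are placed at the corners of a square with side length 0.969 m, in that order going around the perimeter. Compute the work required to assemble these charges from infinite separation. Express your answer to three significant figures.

-0.273 J

The work to assemble the configuration equals its total potential energy, U = Σ kqᵢqⱼ/rᵢⱼ over all pairs.
The four side pairs have separation 0.969 m and the two diagonal pairs 1.37 m.
Summing all 6 pair terms gives U = -0.273 J.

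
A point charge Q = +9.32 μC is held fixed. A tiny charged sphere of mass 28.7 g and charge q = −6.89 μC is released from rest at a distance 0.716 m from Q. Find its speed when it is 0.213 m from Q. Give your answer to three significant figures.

Only the electrostatic force acts, so mechanical energy is conserved: ½mv² = U₁ − U₂ = kQq(1/r₁ − 1/r₂).
U₁ − U₂ = (8.99×10⁹ N·m²/C²)(9.32×10⁻⁶ C)(-6.89×10⁻⁶ C)(1/0.716 − 1/0.213) = 1.90 J.
v = √(2·1.90/0.0287) = 11.5 m/s.

11.5 m/s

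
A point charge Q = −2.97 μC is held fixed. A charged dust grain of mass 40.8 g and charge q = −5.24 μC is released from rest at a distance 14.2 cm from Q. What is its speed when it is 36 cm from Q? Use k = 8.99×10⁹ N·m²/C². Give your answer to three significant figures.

Only the electrostatic force acts, so mechanical energy is conserved: ½mv² = U₁ − U₂ = kQq(1/r₁ − 1/r₂).
U₁ − U₂ = (8.99×10⁹ N·m²/C²)(-2.97×10⁻⁶ C)(-5.24×10⁻⁶ C)(1/0.142 − 1/0.360) = 0.597 J.
v = √(2·0.597/0.0408) = 5.41 m/s.

5.41 m/s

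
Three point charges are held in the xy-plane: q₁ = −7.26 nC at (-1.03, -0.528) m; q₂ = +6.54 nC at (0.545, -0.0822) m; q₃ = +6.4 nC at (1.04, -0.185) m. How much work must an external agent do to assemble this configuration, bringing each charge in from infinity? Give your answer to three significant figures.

The work to assemble the configuration equals its total potential energy, U = Σ kqᵢqⱼ/rᵢⱼ over all pairs.
Pair separations: r₁₂ = 1.64 m, r₁₃ = 2.10 m, r₂₃ = 0.506 m.
U = (-2.61×10⁻⁷) + (-1.99×10⁻⁷) + (7.44×10⁻⁷) = 2.84×10⁻⁷ J.

2.84×10⁻⁷ J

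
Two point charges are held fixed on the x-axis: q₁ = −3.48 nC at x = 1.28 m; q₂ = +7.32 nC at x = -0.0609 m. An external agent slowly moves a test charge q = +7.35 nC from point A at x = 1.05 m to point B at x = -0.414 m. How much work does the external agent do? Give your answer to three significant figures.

For quasistatic motion the external work equals the change in potential energy: W_ext = qΔV = q(V_B − V_A).
At A: distances to the source charges are 0.230 m, 1.11 m; V_A = Σ kqᵢ/rᵢ = -76.8 V.
At B: distances to the source charges are 1.69 m, 0.353 m; V_B = Σ kqᵢ/rᵢ = 168 V.
ΔV = V_B − V_A = 245 V.
W_ext = qΔV = (7.35×10⁻⁹ C)(245 V) = 1.80×10⁻⁶ J.

1.80×10⁻⁶ J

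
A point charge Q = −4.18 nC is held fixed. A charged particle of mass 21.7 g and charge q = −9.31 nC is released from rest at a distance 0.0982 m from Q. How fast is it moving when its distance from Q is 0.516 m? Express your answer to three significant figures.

0.0163 m/s

Only the electrostatic force acts, so mechanical energy is conserved: ½mv² = U₁ − U₂ = kQq(1/r₁ − 1/r₂).
U₁ − U₂ = (8.99×10⁹ N·m²/C²)(-4.18×10⁻⁹ C)(-9.31×10⁻⁹ C)(1/0.0982 − 1/0.516) = 2.88×10⁻⁶ J.
v = √(2·2.88×10⁻⁶/0.0217) = 0.0163 m/s.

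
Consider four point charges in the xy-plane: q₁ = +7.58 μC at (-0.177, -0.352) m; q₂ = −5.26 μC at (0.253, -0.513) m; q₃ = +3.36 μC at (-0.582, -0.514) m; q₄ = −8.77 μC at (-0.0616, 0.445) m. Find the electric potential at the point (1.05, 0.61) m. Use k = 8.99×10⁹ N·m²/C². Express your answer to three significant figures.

-4.55×10⁴ V

The total potential is the scalar sum of each charge's contribution, V = Σ kqᵢ/rᵢ.
Distances from the field point to each charge: r₁ = 1.56 m, r₂ = 1.38 m, r₃ = 1.98 m, r₄ = 1.12 m.
V = k[(7.58×10⁻⁶)/(1.56) + (-5.26×10⁻⁶)/(1.38) + (3.36×10⁻⁶)/(1.98) + (-8.77×10⁻⁶)/(1.12)] = -4.55×10⁴ V.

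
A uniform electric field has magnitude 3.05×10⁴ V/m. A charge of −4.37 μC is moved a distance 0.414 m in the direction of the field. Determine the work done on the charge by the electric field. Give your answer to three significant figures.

-0.0552 J

The potential change for a displacement 0.414 m in the direction of the field is ΔV = −Ed = -1.26×10⁴ V.
W_field = −qΔV = -0.0552 J.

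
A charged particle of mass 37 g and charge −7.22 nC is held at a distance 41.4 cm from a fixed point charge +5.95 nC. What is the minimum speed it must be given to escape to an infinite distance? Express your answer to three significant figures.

To just escape, total mechanical energy must reach zero at infinity: ½mv²_min + U = 0, so ½mv²_min = −U = |kQq|/r.
|U| = |kQq|/r = (8.99×10⁹ N·m²/C²)(5.95×10⁻⁹)(7.22×10⁻⁹)/(0.414) = 9.33×10⁻⁷ J.
v_min = √(2|U|/m) = √(2·9.33×10⁻⁷/0.0370) = 7.10×10⁻³ m/s.

7.10×10⁻³ m/s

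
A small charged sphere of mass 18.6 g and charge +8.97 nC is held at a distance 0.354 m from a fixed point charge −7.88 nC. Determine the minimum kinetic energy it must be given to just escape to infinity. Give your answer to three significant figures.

1.80×10⁻⁶ J

To just escape, total mechanical energy must reach zero at infinity: ½mv²_min + U = 0, so ½mv²_min = −U = |kQq|/r.
|U| = |kQq|/r = (8.99×10⁹ N·m²/C²)(7.88×10⁻⁹)(8.97×10⁻⁹)/(0.354) = 1.80×10⁻⁶ J.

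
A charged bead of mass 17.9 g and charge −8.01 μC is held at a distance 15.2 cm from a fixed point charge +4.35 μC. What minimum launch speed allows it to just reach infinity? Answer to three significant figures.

To just escape, total mechanical energy must reach zero at infinity: ½mv²_min + U = 0, so ½mv²_min = −U = |kQq|/r.
|U| = |kQq|/r = (8.99×10⁹ N·m²/C²)(4.35×10⁻⁶)(8.01×10⁻⁶)/(0.152) = 2.06 J.
v_min = √(2|U|/m) = √(2·2.06/0.0179) = 15.2 m/s.

15.2 m/s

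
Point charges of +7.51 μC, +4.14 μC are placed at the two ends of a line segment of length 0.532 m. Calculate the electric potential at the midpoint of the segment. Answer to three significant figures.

Electric potential is a scalar, so the contributions from each charge add algebraically: V = Σ kqᵢ/rᵢ.
Each charge is 0.266 m from the midpoint.
V = k[(7.51×10⁻⁶)/(0.266) + (4.14×10⁻⁶)/(0.266)] = 3.94×10⁵ V.

3.94×10⁵ V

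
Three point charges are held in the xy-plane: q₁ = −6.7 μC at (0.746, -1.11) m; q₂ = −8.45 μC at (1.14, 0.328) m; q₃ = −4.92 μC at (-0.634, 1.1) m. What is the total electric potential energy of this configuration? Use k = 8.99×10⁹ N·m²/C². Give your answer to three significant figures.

0.648 J

The work to assemble the configuration equals its total potential energy, U = Σ kqᵢqⱼ/rᵢⱼ over all pairs.
Pair separations: r₁₂ = 1.49 m, r₁₃ = 2.61 m, r₂₃ = 1.93 m.
U = (0.341) + (0.114) + (0.193) = 0.648 J.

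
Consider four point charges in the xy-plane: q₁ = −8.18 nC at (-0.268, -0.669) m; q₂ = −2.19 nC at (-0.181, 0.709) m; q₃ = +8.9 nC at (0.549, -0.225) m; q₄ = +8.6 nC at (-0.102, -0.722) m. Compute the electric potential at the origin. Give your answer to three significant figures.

112 V

Electric potential is a scalar, so the contributions from each charge add algebraically: V = Σ kqᵢ/rᵢ.
Distances from the field point to each charge: r₁ = 0.721 m, r₂ = 0.732 m, r₃ = 0.593 m, r₄ = 0.729 m.
V = k[(-8.18×10⁻⁹)/(0.721) + (-2.19×10⁻⁹)/(0.732) + (8.90×10⁻⁹)/(0.593) + (8.60×10⁻⁹)/(0.729)] = 112 V.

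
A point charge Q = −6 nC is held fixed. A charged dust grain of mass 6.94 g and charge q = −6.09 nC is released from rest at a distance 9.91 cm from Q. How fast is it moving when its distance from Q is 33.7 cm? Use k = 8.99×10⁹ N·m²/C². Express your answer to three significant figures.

0.0260 m/s

Only the electrostatic force acts, so mechanical energy is conserved: ½mv² = U₁ − U₂ = kQq(1/r₁ − 1/r₂).
U₁ − U₂ = (8.99×10⁹ N·m²/C²)(-6.00×10⁻⁹ C)(-6.09×10⁻⁹ C)(1/0.0991 − 1/0.337) = 2.34×10⁻⁶ J.
v = √(2·2.34×10⁻⁶/6.94×10⁻³) = 0.0260 m/s.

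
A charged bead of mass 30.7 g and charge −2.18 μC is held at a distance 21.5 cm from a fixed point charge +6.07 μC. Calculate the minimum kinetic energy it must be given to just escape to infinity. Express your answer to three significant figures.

To just escape, total mechanical energy must reach zero at infinity: ½mv²_min + U = 0, so ½mv²_min = −U = |kQq|/r.
|U| = |kQq|/r = (8.99×10⁹ N·m²/C²)(6.07×10⁻⁶)(2.18×10⁻⁶)/(0.215) = 0.553 J.

0.553 J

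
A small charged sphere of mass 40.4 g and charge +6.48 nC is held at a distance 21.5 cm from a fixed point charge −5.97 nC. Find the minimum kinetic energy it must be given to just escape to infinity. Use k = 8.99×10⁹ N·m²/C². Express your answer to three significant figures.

1.62×10⁻⁶ J

To just escape, total mechanical energy must reach zero at infinity: ½mv²_min + U = 0, so ½mv²_min = −U = |kQq|/r.
|U| = |kQq|/r = (8.99×10⁹ N·m²/C²)(5.97×10⁻⁹)(6.48×10⁻⁹)/(0.215) = 1.62×10⁻⁶ J.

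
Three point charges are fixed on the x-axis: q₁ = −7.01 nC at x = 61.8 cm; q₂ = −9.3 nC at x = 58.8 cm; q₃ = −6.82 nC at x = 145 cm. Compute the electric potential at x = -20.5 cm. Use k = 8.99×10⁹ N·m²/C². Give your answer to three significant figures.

Electric potential is a scalar, so the contributions from each charge add algebraically: V = Σ kqᵢ/rᵢ.
Distances from the field point to each charge: r₁ = 0.823 m, r₂ = 0.793 m, r₃ = 1.66 m.
V = k[(-7.01×10⁻⁹)/(0.823) + (-9.30×10⁻⁹)/(0.793) + (-6.82×10⁻⁹)/(1.66)] = -219 V.

-219 V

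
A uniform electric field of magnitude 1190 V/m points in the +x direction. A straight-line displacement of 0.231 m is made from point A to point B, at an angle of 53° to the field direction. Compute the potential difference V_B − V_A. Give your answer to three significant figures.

Only the component of displacement along E changes the potential: ΔV = −E·d·cosθ.
ΔV = −(1190 V/m)(0.231 m)cos53° = -165 V.

-165 V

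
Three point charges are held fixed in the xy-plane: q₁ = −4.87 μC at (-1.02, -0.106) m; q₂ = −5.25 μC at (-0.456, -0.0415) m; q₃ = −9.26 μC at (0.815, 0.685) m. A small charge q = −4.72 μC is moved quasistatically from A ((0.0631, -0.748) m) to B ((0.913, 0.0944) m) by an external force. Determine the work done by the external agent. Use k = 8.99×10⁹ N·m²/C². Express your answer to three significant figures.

For quasistatic motion the external work equals the change in potential energy: W_ext = qΔV = q(V_B − V_A).
At A: distances to the source charges are 1.26 m, 0.877 m, 1.62 m; V_A = Σ kqᵢ/rᵢ = -1.40×10⁵ V.
At B: distances to the source charges are 1.94 m, 1.38 m, 0.599 m; V_B = Σ kqᵢ/rᵢ = -1.96×10⁵ V.
ΔV = V_B − V_A = -5.58×10⁴ V.
W_ext = qΔV = (-4.72×10⁻⁶ C)(-5.58×10⁴ V) = 0.264 J.

0.264 J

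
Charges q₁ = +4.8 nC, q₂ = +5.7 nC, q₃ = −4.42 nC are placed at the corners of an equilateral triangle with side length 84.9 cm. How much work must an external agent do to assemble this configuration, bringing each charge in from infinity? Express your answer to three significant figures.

The assembly work is the sum of pairwise potential energies, U = Σ_{i<j} kqᵢqⱼ/rᵢⱼ.
All three pair separations equal the side length, 0.849 m.
U = (2.90×10⁻⁷) + (-2.25×10⁻⁷) + (-2.67×10⁻⁷) = -2.02×10⁻⁷ J.

-2.02×10⁻⁷ J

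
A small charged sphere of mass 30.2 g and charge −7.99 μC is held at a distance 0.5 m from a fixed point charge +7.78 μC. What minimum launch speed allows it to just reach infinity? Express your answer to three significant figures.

To just escape, total mechanical energy must reach zero at infinity: ½mv²_min + U = 0, so ½mv²_min = −U = |kQq|/r.
|U| = |kQq|/r = (8.99×10⁹ N·m²/C²)(7.78×10⁻⁶)(7.99×10⁻⁶)/(0.500) = 1.12 J.
v_min = √(2|U|/m) = √(2·1.12/0.0302) = 8.60 m/s.

8.60 m/s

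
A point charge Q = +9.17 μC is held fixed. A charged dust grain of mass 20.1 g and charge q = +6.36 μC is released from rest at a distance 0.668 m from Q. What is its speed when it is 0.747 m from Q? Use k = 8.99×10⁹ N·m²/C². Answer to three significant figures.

Only the electrostatic force acts, so mechanical energy is conserved: ½mv² = U₁ − U₂ = kQq(1/r₁ − 1/r₂).
U₁ − U₂ = (8.99×10⁹ N·m²/C²)(9.17×10⁻⁶ C)(6.36×10⁻⁶ C)(1/0.668 − 1/0.747) = 0.0830 J.
v = √(2·0.0830/0.0201) = 2.87 m/s.

2.87 m/s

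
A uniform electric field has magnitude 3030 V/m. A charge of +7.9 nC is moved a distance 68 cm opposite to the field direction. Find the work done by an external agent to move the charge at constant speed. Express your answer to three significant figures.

1.63×10⁻⁵ J

The potential change for a displacement 68 cm opposite to the field direction is ΔV = +Ed = 2060 V.
W_ext = qΔV = 1.63×10⁻⁵ J.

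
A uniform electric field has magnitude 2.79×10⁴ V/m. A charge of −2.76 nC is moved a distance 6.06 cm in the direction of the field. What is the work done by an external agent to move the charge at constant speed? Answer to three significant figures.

4.67×10⁻⁶ J

The potential change for a displacement 6.06 cm in the direction of the field is ΔV = −Ed = -1690 V.
W_ext = qΔV = 4.67×10⁻⁶ J.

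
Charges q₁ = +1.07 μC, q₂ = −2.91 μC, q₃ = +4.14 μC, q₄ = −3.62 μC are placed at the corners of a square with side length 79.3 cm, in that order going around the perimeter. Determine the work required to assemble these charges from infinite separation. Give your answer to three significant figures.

The assembly work is the sum of pairwise potential energies, U = Σ_{i<j} kqᵢqⱼ/rᵢⱼ.
The four side pairs have separation 0.793 m and the two diagonal pairs 1.12 m.
Summing all 6 pair terms gives U = -0.266 J.

-0.266 J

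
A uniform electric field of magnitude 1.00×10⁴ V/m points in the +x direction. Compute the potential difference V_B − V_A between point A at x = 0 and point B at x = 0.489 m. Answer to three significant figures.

-4890 V

In a uniform field, potential decreases in the direction of E: V_B − V_A = −E·Δx.
V_B − V_A = −(1.00×10⁴ V/m)(0.489 m) = -4890 V.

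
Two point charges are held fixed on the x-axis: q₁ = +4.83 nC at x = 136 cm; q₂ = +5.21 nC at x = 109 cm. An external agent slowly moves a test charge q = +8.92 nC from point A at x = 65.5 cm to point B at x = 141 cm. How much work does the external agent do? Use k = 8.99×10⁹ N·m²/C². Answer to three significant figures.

For quasistatic motion the external work equals the change in potential energy: W_ext = qΔV = q(V_B − V_A).
At A: distances to the source charges are 0.705 m, 0.435 m; V_A = Σ kqᵢ/rᵢ = 169 V.
At B: distances to the source charges are 0.0500 m, 0.320 m; V_B = Σ kqᵢ/rᵢ = 1010 V.
ΔV = V_B − V_A = 846 V.
W_ext = qΔV = (8.92×10⁻⁹ C)(846 V) = 7.54×10⁻⁶ J.

7.54×10⁻⁶ J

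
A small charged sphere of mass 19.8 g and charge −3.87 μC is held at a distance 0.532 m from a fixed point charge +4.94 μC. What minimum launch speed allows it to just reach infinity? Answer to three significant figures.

To just escape, total mechanical energy must reach zero at infinity: ½mv²_min + U = 0, so ½mv²_min = −U = |kQq|/r.
|U| = |kQq|/r = (8.99×10⁹ N·m²/C²)(4.94×10⁻⁶)(3.87×10⁻⁶)/(0.532) = 0.323 J.
v_min = √(2|U|/m) = √(2·0.323/0.0198) = 5.71 m/s.

5.71 m/s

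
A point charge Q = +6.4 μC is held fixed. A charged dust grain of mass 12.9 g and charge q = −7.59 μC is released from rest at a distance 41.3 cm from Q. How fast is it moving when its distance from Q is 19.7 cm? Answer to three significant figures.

Only the electrostatic force acts, so mechanical energy is conserved: ½mv² = U₁ − U₂ = kQq(1/r₁ − 1/r₂).
U₁ − U₂ = (8.99×10⁹ N·m²/C²)(6.40×10⁻⁶ C)(-7.59×10⁻⁶ C)(1/0.413 − 1/0.197) = 1.16 J.
v = √(2·1.16/0.0129) = 13.4 m/s.

13.4 m/s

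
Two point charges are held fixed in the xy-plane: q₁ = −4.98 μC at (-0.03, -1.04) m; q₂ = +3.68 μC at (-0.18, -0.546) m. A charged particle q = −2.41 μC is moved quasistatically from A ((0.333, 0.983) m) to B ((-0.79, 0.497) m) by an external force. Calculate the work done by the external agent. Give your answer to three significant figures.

For quasistatic motion the external work equals the change in potential energy: W_ext = qΔV = q(V_B − V_A).
At A: distances to the source charges are 2.06 m, 1.61 m; V_A = Σ kqᵢ/rᵢ = -1270 V.
At B: distances to the source charges are 1.71 m, 1.21 m; V_B = Σ kqᵢ/rᵢ = 1270 V.
ΔV = V_B − V_A = 2540 V.
W_ext = qΔV = (-2.41×10⁻⁶ C)(2540 V) = -6.12×10⁻³ J.

-6.12×10⁻³ J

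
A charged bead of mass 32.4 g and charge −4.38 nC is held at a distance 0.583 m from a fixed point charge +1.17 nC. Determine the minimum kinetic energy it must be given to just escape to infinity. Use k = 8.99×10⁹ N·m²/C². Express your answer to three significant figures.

7.90×10⁻⁸ J

To just escape, total mechanical energy must reach zero at infinity: ½mv²_min + U = 0, so ½mv²_min = −U = |kQq|/r.
|U| = |kQq|/r = (8.99×10⁹ N·m²/C²)(1.17×10⁻⁹)(4.38×10⁻⁹)/(0.583) = 7.90×10⁻⁸ J.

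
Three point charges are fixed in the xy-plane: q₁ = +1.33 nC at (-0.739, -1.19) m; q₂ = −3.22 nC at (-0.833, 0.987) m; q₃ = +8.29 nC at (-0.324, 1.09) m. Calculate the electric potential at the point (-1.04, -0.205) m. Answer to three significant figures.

38.0 V

Electric potential is a scalar, so the contributions from each charge add algebraically: V = Σ kqᵢ/rᵢ.
Distances from the field point to each charge: r₁ = 1.03 m, r₂ = 1.21 m, r₃ = 1.48 m.
V = k[(1.33×10⁻⁹)/(1.03) + (-3.22×10⁻⁹)/(1.21) + (8.29×10⁻⁹)/(1.48)] = 38.0 V.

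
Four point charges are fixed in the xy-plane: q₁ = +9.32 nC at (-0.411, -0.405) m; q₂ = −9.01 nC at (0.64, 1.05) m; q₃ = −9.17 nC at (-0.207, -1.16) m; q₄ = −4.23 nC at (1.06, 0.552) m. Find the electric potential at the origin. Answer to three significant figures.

Electric potential is a scalar, so the contributions from each charge add algebraically: V = Σ kqᵢ/rᵢ.
Distances from the field point to each charge: r₁ = 0.577 m, r₂ = 1.23 m, r₃ = 1.18 m, r₄ = 1.20 m.
V = k[(9.32×10⁻⁹)/(0.577) + (-9.01×10⁻⁹)/(1.23) + (-9.17×10⁻⁹)/(1.18) + (-4.23×10⁻⁹)/(1.20)] = -22.4 V.

-22.4 V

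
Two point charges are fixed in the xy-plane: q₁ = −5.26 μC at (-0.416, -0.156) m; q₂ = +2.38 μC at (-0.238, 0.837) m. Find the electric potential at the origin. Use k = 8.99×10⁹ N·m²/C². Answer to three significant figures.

Electric potential is a scalar, so the contributions from each charge add algebraically: V = Σ kqᵢ/rᵢ.
Distances from the field point to each charge: r₁ = 0.444 m, r₂ = 0.870 m.
V = k[(-5.26×10⁻⁶)/(0.444) + (2.38×10⁻⁶)/(0.870)] = -8.18×10⁴ V.

-8.18×10⁴ V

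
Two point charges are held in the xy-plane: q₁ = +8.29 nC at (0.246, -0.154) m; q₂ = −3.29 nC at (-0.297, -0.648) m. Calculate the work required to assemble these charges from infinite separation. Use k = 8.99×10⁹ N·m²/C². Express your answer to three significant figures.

The work to assemble the configuration equals its total potential energy, U = Σ kqᵢqⱼ/rᵢⱼ over all pairs.
Pair separations: r₁₂ = 0.734 m.
U = (-3.34×10⁻⁷) = -3.34×10⁻⁷ J.

-3.34×10⁻⁷ J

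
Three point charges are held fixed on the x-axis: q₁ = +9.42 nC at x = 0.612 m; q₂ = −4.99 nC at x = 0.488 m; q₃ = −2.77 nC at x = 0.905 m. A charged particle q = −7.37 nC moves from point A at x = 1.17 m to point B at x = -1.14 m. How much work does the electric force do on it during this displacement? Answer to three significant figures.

1.22×10⁻⁷ J

The work done by the electric force is W_field = −ΔU = −q(V_B − V_A) = q(V_A − V_B).
At A: distances to the source charges are 0.558 m, 0.682 m, 0.265 m; V_A = Σ kqᵢ/rᵢ = -7.98 V.
At B: distances to the source charges are 1.75 m, 1.63 m, 2.04 m; V_B = Σ kqᵢ/rᵢ = 8.60 V.
ΔV = V_B − V_A = 16.6 V.
W_field = −qΔV = −(-7.37×10⁻⁹ C)(16.6 V) = 1.22×10⁻⁷ J.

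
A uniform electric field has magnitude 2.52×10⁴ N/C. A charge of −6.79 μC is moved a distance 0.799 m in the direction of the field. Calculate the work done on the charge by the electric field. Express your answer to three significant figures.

The potential change for a displacement 0.799 m in the direction of the field is ΔV = −Ed = -2.01×10⁴ V.
W_field = −qΔV = -0.137 J.

-0.137 J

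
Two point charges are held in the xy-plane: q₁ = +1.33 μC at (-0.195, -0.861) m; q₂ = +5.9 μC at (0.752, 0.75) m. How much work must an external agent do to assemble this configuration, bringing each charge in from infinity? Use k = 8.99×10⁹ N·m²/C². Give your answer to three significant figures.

The work to assemble the configuration equals its total potential energy, U = Σ kqᵢqⱼ/rᵢⱼ over all pairs.
Pair separations: r₁₂ = 1.87 m.
U = (0.0378) = 0.0378 J.

0.0378 J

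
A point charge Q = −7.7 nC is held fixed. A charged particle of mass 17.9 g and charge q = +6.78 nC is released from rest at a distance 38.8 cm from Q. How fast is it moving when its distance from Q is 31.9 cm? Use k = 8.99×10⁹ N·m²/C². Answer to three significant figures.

5.41×10⁻³ m/s

Only the electrostatic force acts, so mechanical energy is conserved: ½mv² = U₁ − U₂ = kQq(1/r₁ − 1/r₂).
U₁ − U₂ = (8.99×10⁹ N·m²/C²)(-7.70×10⁻⁹ C)(6.78×10⁻⁹ C)(1/0.388 − 1/0.319) = 2.62×10⁻⁷ J.
v = √(2·2.62×10⁻⁷/0.0179) = 5.41×10⁻³ m/s.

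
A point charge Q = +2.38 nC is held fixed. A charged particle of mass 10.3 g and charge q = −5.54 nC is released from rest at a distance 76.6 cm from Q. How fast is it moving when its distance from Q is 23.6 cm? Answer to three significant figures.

8.21×10⁻³ m/s

Only the electrostatic force acts, so mechanical energy is conserved: ½mv² = U₁ − U₂ = kQq(1/r₁ − 1/r₂).
U₁ − U₂ = (8.99×10⁹ N·m²/C²)(2.38×10⁻⁹ C)(-5.54×10⁻⁹ C)(1/0.766 − 1/0.236) = 3.48×10⁻⁷ J.
v = √(2·3.48×10⁻⁷/0.0103) = 8.21×10⁻³ m/s.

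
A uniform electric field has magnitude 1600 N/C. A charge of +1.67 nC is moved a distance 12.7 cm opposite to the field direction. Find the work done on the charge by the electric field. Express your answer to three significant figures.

-3.39×10⁻⁷ J

The potential change for a displacement 12.7 cm opposite to the field direction is ΔV = +Ed = 203 V.
W_field = −qΔV = -3.39×10⁻⁷ J.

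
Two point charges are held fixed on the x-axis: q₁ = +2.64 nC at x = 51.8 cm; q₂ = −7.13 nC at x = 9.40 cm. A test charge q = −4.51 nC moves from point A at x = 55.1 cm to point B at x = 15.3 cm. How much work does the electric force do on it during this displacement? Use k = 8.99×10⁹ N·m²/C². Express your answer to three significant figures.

-7.22×10⁻⁶ J

The work done by the electric force is W_field = −ΔU = −q(V_B − V_A) = q(V_A − V_B).
At A: distances to the source charges are 0.0330 m, 0.457 m; V_A = Σ kqᵢ/rᵢ = 579 V.
At B: distances to the source charges are 0.365 m, 0.0590 m; V_B = Σ kqᵢ/rᵢ = -1020 V.
ΔV = V_B − V_A = -1600 V.
W_field = −qΔV = −(-4.51×10⁻⁹ C)(-1600 V) = -7.22×10⁻⁶ J.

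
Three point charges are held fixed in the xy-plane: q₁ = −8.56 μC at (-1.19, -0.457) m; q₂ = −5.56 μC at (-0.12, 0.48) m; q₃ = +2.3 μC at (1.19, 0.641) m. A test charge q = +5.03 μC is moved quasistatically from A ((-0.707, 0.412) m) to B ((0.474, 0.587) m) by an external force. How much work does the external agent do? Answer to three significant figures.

For quasistatic motion the external work equals the change in potential energy: W_ext = qΔV = q(V_B − V_A).
At A: distances to the source charges are 0.994 m, 0.591 m, 1.91 m; V_A = Σ kqᵢ/rᵢ = -1.51×10⁵ V.
At B: distances to the source charges are 1.96 m, 0.604 m, 0.718 m; V_B = Σ kqᵢ/rᵢ = -9.32×10⁴ V.
ΔV = V_B − V_A = 5.80×10⁴ V.
W_ext = qΔV = (5.03×10⁻⁶ C)(5.80×10⁴ V) = 0.292 J.

0.292 J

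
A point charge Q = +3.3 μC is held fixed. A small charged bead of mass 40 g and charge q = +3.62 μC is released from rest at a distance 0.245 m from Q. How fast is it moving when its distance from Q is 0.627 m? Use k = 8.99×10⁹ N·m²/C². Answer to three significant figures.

3.65 m/s

Only the electrostatic force acts, so mechanical energy is conserved: ½mv² = U₁ − U₂ = kQq(1/r₁ − 1/r₂).
U₁ − U₂ = (8.99×10⁹ N·m²/C²)(3.30×10⁻⁶ C)(3.62×10⁻⁶ C)(1/0.245 − 1/0.627) = 0.267 J.
v = √(2·0.267/0.0400) = 3.65 m/s.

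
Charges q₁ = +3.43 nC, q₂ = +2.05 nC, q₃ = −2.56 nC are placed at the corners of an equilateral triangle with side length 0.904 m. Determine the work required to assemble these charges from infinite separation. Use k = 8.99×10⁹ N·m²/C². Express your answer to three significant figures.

The assembly work is the sum of pairwise potential energies, U = Σ_{i<j} kqᵢqⱼ/rᵢⱼ.
All three pair separations equal the side length, 0.904 m.
U = (6.99×10⁻⁸) + (-8.73×10⁻⁸) + (-5.22×10⁻⁸) = -6.96×10⁻⁸ J.

-6.96×10⁻⁸ J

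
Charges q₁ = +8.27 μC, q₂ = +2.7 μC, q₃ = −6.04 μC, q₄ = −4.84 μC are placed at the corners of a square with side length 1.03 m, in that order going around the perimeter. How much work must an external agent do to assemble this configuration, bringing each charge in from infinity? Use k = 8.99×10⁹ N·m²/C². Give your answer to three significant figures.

The work to assemble the configuration equals its total potential energy, U = Σ kqᵢqⱼ/rᵢⱼ over all pairs.
The four side pairs have separation 1.03 m and the two diagonal pairs 1.46 m.
Summing all 6 pair terms gives U = -0.431 J.

-0.431 J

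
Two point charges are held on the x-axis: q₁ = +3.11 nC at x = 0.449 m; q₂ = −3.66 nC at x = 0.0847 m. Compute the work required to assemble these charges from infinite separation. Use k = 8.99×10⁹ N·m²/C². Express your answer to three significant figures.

-2.81×10⁻⁷ J

The assembly work is the sum of pairwise potential energies, U = Σ_{i<j} kqᵢqⱼ/rᵢⱼ.
Pair separations: r₁₂ = 0.364 m.
U = (-2.81×10⁻⁷) = -2.81×10⁻⁷ J.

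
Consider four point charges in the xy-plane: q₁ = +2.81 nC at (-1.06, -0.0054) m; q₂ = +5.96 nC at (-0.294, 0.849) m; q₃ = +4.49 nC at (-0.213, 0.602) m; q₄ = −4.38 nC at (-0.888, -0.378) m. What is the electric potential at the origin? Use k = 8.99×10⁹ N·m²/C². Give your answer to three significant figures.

106 V

Electric potential is a scalar, so the contributions from each charge add algebraically: V = Σ kqᵢ/rᵢ.
Distances from the field point to each charge: r₁ = 1.06 m, r₂ = 0.898 m, r₃ = 0.639 m, r₄ = 0.965 m.
V = k[(2.81×10⁻⁹)/(1.06) + (5.96×10⁻⁹)/(0.898) + (4.49×10⁻⁹)/(0.639) + (-4.38×10⁻⁹)/(0.965)] = 106 V.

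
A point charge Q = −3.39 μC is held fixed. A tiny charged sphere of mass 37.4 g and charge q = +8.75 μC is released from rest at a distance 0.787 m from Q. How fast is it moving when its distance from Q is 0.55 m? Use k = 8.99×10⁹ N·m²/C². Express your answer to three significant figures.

2.79 m/s

Only the electrostatic force acts, so mechanical energy is conserved: ½mv² = U₁ − U₂ = kQq(1/r₁ − 1/r₂).
U₁ − U₂ = (8.99×10⁹ N·m²/C²)(-3.39×10⁻⁶ C)(8.75×10⁻⁶ C)(1/0.787 − 1/0.550) = 0.146 J.
v = √(2·0.146/0.0374) = 2.79 m/s.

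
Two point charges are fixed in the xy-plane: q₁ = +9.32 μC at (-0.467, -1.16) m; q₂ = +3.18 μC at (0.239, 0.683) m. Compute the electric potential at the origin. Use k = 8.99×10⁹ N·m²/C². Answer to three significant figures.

1.07×10⁵ V

Electric potential is a scalar, so the contributions from each charge add algebraically: V = Σ kqᵢ/rᵢ.
Distances from the field point to each charge: r₁ = 1.25 m, r₂ = 0.724 m.
V = k[(9.32×10⁻⁶)/(1.25) + (3.18×10⁻⁶)/(0.724)] = 1.07×10⁵ V.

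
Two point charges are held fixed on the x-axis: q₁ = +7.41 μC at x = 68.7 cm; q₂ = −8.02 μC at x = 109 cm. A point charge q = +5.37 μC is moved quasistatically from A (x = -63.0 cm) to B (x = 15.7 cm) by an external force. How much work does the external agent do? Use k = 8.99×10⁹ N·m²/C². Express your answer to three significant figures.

0.213 J

For quasistatic motion the external work equals the change in potential energy: W_ext = qΔV = q(V_B − V_A).
At A: distances to the source charges are 1.32 m, 1.72 m; V_A = Σ kqᵢ/rᵢ = 8660 V.
At B: distances to the source charges are 0.530 m, 0.933 m; V_B = Σ kqᵢ/rᵢ = 4.84×10⁴ V.
ΔV = V_B − V_A = 3.97×10⁴ V.
W_ext = qΔV = (5.37×10⁻⁶ C)(3.97×10⁴ V) = 0.213 J.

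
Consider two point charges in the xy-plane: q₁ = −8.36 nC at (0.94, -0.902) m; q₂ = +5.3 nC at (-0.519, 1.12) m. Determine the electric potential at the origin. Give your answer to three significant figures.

-19.1 V

The total potential is the scalar sum of each charge's contribution, V = Σ kqᵢ/rᵢ.
Distances from the field point to each charge: r₁ = 1.30 m, r₂ = 1.23 m.
V = k[(-8.36×10⁻⁹)/(1.30) + (5.30×10⁻⁹)/(1.23)] = -19.1 V.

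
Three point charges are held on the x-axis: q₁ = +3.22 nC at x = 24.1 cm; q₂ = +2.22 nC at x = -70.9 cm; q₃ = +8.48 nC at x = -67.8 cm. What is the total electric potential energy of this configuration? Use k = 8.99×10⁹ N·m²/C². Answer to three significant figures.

5.79×10⁻⁶ J

The assembly work is the sum of pairwise potential energies, U = Σ_{i<j} kqᵢqⱼ/rᵢⱼ.
Pair separations: r₁₂ = 0.950 m, r₁₃ = 0.919 m, r₂₃ = 0.0310 m.
U = (6.76×10⁻⁸) + (2.67×10⁻⁷) + (5.46×10⁻⁶) = 5.79×10⁻⁶ J.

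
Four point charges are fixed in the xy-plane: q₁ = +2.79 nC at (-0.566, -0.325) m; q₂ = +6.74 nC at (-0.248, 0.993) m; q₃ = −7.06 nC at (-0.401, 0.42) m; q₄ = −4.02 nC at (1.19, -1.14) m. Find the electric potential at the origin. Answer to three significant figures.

-33.6 V

Electric potential is a scalar, so the contributions from each charge add algebraically: V = Σ kqᵢ/rᵢ.
Distances from the field point to each charge: r₁ = 0.653 m, r₂ = 1.02 m, r₃ = 0.581 m, r₄ = 1.65 m.
V = k[(2.79×10⁻⁹)/(0.653) + (6.74×10⁻⁹)/(1.02) + (-7.06×10⁻⁹)/(0.581) + (-4.02×10⁻⁹)/(1.65)] = -33.6 V.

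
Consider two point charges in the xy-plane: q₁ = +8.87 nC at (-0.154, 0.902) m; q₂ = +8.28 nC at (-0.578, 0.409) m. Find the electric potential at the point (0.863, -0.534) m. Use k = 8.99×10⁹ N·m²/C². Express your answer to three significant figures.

The total potential is the scalar sum of each charge's contribution, V = Σ kqᵢ/rᵢ.
Distances from the field point to each charge: r₁ = 1.76 m, r₂ = 1.72 m.
V = k[(8.87×10⁻⁹)/(1.76) + (8.28×10⁻⁹)/(1.72)] = 88.5 V.

88.5 V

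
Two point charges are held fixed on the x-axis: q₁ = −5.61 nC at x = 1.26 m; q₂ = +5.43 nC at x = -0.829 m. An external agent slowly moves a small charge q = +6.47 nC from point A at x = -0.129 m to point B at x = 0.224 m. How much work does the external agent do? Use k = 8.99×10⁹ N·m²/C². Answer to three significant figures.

-2.31×10⁻⁷ J

For quasistatic motion the external work equals the change in potential energy: W_ext = qΔV = q(V_B − V_A).
At A: distances to the source charges are 1.39 m, 0.700 m; V_A = Σ kqᵢ/rᵢ = 33.4 V.
At B: distances to the source charges are 1.04 m, 1.05 m; V_B = Σ kqᵢ/rᵢ = -2.32 V.
ΔV = V_B − V_A = -35.7 V.
W_ext = qΔV = (6.47×10⁻⁹ C)(-35.7 V) = -2.31×10⁻⁷ J.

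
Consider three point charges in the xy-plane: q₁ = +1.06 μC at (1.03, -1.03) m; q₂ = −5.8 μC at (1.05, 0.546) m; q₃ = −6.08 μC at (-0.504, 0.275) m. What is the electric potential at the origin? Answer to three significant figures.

The total potential is the scalar sum of each charge's contribution, V = Σ kqᵢ/rᵢ.
Distances from the field point to each charge: r₁ = 1.46 m, r₂ = 1.18 m, r₃ = 0.574 m.
V = k[(1.06×10⁻⁶)/(1.46) + (-5.80×10⁻⁶)/(1.18) + (-6.08×10⁻⁶)/(0.574)] = -1.33×10⁵ V.

-1.33×10⁵ V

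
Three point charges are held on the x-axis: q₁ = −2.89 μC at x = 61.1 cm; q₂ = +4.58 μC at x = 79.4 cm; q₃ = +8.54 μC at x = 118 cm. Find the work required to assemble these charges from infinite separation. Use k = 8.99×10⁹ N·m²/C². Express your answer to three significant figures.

The work to assemble the configuration equals its total potential energy, U = Σ kqᵢqⱼ/rᵢⱼ over all pairs.
Pair separations: r₁₂ = 0.183 m, r₁₃ = 0.569 m, r₂₃ = 0.386 m.
U = (-0.650) + (-0.390) + (0.911) = -0.129 J.

-0.129 J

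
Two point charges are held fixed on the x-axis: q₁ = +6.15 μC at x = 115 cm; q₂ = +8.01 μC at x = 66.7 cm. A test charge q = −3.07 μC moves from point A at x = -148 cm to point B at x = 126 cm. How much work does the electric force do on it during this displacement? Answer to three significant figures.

The work done by the electric force is W_field = −ΔU = −q(V_B − V_A) = q(V_A − V_B).
At A: distances to the source charges are 2.63 m, 2.15 m; V_A = Σ kqᵢ/rᵢ = 5.46×10⁴ V.
At B: distances to the source charges are 0.110 m, 0.593 m; V_B = Σ kqᵢ/rᵢ = 6.24×10⁵ V.
ΔV = V_B − V_A = 5.69×10⁵ V.
W_field = −qΔV = −(-3.07×10⁻⁶ C)(5.69×10⁵ V) = 1.75 J.

1.75 J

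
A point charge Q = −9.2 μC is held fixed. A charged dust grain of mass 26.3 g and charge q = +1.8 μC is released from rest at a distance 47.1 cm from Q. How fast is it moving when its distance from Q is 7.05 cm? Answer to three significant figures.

11.7 m/s

Only the electrostatic force acts, so mechanical energy is conserved: ½mv² = U₁ − U₂ = kQq(1/r₁ − 1/r₂).
U₁ − U₂ = (8.99×10⁹ N·m²/C²)(-9.20×10⁻⁶ C)(1.80×10⁻⁶ C)(1/0.471 − 1/0.0705) = 1.80 J.
v = √(2·1.80/0.0263) = 11.7 m/s.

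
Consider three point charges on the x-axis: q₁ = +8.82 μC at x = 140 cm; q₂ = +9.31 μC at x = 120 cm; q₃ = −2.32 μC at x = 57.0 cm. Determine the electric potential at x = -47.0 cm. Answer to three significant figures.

7.25×10⁴ V

Electric potential is a scalar, so the contributions from each charge add algebraically: V = Σ kqᵢ/rᵢ.
Distances from the field point to each charge: r₁ = 1.87 m, r₂ = 1.67 m, r₃ = 1.04 m.
V = k[(8.82×10⁻⁶)/(1.87) + (9.31×10⁻⁶)/(1.67) + (-2.32×10⁻⁶)/(1.04)] = 7.25×10⁴ V.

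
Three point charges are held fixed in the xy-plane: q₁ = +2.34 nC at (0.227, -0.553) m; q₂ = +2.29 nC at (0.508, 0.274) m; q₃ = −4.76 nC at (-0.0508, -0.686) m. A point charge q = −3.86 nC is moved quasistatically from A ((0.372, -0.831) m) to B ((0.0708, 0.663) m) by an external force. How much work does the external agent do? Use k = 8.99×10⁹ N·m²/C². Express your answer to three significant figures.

For quasistatic motion the external work equals the change in potential energy: W_ext = qΔV = q(V_B − V_A).
At A: distances to the source charges are 0.314 m, 1.11 m, 0.447 m; V_A = Σ kqᵢ/rᵢ = -10.2 V.
At B: distances to the source charges are 1.23 m, 0.585 m, 1.35 m; V_B = Σ kqᵢ/rᵢ = 20.7 V.
ΔV = V_B − V_A = 30.9 V.
W_ext = qΔV = (-3.86×10⁻⁹ C)(30.9 V) = -1.19×10⁻⁷ J.

-1.19×10⁻⁷ J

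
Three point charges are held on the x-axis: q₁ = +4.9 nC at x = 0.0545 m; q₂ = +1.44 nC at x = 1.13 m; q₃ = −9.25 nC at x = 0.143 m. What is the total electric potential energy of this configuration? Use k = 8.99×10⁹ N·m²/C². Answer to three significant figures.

-4.67×10⁻⁶ J

The assembly work is the sum of pairwise potential energies, U = Σ_{i<j} kqᵢqⱼ/rᵢⱼ.
Pair separations: r₁₂ = 1.08 m, r₁₃ = 0.0885 m, r₂₃ = 0.987 m.
U = (5.90×10⁻⁸) + (-4.60×10⁻⁶) + (-1.21×10⁻⁷) = -4.67×10⁻⁶ J.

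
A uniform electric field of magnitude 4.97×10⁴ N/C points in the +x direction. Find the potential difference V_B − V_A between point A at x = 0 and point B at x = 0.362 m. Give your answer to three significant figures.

-1.80×10⁴ V

In a uniform field, potential decreases in the direction of E: V_B − V_A = −E·Δx.
V_B − V_A = −(4.97×10⁴ V/m)(0.362 m) = -1.80×10⁴ V.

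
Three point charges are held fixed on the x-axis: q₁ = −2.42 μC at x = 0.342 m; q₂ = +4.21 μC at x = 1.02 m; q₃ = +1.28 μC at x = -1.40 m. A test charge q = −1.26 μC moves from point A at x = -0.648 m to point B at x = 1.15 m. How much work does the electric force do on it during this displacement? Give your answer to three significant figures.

The work done by the electric force is W_field = −ΔU = −q(V_B − V_A) = q(V_A − V_B).
At A: distances to the source charges are 0.990 m, 1.67 m, 0.752 m; V_A = Σ kqᵢ/rᵢ = 1.60×10⁴ V.
At B: distances to the source charges are 0.808 m, 0.130 m, 2.55 m; V_B = Σ kqᵢ/rᵢ = 2.69×10⁵ V.
ΔV = V_B − V_A = 2.53×10⁵ V.
W_field = −qΔV = −(-1.26×10⁻⁶ C)(2.53×10⁵ V) = 0.318 J.

0.318 J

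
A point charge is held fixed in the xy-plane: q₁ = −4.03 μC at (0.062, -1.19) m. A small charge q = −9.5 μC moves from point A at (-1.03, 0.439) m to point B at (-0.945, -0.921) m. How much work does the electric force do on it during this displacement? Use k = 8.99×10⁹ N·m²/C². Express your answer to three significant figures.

The work done by the electric force is W_field = −ΔU = −q(V_B − V_A) = q(V_A − V_B).
At A: distance to the source charge is 1.96 m; V_A = kq₁/r = -1.85×10⁴ V.
At B: distance to the source charge is 1.04 m; V_B = kq₁/r = -3.48×10⁴ V.
ΔV = V_B − V_A = -1.63×10⁴ V.
W_field = −qΔV = −(-9.50×10⁻⁶ C)(-1.63×10⁴ V) = -0.155 J.

-0.155 J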